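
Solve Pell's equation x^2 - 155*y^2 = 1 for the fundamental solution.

First expand sqrt(155) as a continued fraction. With x_i = (sqrt(155) + m_i)/d_i and (m_0, d_0) = (0, 1): a_0 = floor(sqrt(155)) = 12, since 12^2 = 144 <= 155 < 169 = 13^2.
Iterate m_{i+1} = d_i*a_i - m_i, d_{i+1} = (155 - m_{i+1}^2)/d_i, a_{i+1} = floor((a_0 + m_{i+1})/d_{i+1}):
  m_1 = 1*12 - 0 = 12, d_1 = (155 - 12^2)/1 = 11/1 = 11, a_1 = floor((12 + 12)/11) = 2.
  m_2 = 11*2 - 12 = 10, d_2 = (155 - 10^2)/11 = 55/11 = 5, a_2 = floor((12 + 10)/5) = 4.
  m_3 = 5*4 - 10 = 10, d_3 = (155 - 10^2)/5 = 55/5 = 11, a_3 = floor((12 + 10)/11) = 2.
  m_4 = 11*2 - 10 = 12, d_4 = (155 - 12^2)/11 = 11/11 = 1, a_4 = floor((12 + 12)/1) = 24.
  m_5 = 1*24 - 12 = 12, d_5 = (155 - 12^2)/1 = 11/1 = 11: (m_5, d_5) = (m_1, d_1) = (12, 11), so from here the quotients repeat a_1, ..., a_4; the period length is 4.
So sqrt(155) = [12; (2, 4, 2, 24)] with period length k = 4.
k is even, so the fundamental solution of x^2 - 155y^2 = 1 is (p_{k-1}, q_{k-1}) = (p_3, q_3); compute convergents through index 3.
Convergents (p_i = a_i*p_{i-1} + p_{i-2}, q_i = a_i*q_{i-1} + q_{i-2} with p_{-2}=0, p_{-1}=1, q_{-2}=1, q_{-1}=0):
  i=0: a_0=12, p_0 = 12*1 + 0 = 12, q_0 = 12*0 + 1 = 1.
  i=1: a_1=2, p_1 = 2*12 + 1 = 25, q_1 = 2*1 + 0 = 2.
  i=2: a_2=4, p_2 = 4*25 + 12 = 112, q_2 = 4*2 + 1 = 9.
  i=3: a_3=2, p_3 = 2*112 + 25 = 249, q_3 = 2*9 + 2 = 20.
Check: 249^2 - 155*20^2 = 62001 - 62000 = 1, so (x, y) = (249, 20) solves the equation, and by the theorem it is the least positive solution.

(x, y) = (249, 20)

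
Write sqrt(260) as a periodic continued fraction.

[16; (8, 32)]

Write x_i = (sqrt(260) + m_i)/d_i with (m_0, d_0) = (0, 1). a_0 = floor(sqrt(260)) = 16, since 16^2 = 256 <= 260 < 289 = 17^2.
Iterate m_{i+1} = d_i*a_i - m_i, d_{i+1} = (260 - m_{i+1}^2)/d_i, a_{i+1} = floor((a_0 + m_{i+1})/d_{i+1}):
  m_1 = 1*16 - 0 = 16, d_1 = (260 - 16^2)/1 = 4/1 = 4, a_1 = floor((16 + 16)/4) = 8.
  m_2 = 4*8 - 16 = 16, d_2 = (260 - 16^2)/4 = 4/4 = 1, a_2 = floor((16 + 16)/1) = 32.
  m_3 = 1*32 - 16 = 16, d_3 = (260 - 16^2)/1 = 4/1 = 4: (m_3, d_3) = (m_1, d_1) = (16, 4), so from here the quotients repeat a_1, a_2; the period length is 2.
Hence the expansion of sqrt(260) is a_0 = 16 followed by the repeating block 8, 32 (period 2).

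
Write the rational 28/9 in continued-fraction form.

[3; 9]

Run the Euclidean algorithm on 28 and 9; the successive quotients are the partial quotients a_0, a_1, ... (each step inverts the fractional part left over by the previous one):
  28 = 3*9 + 1, so a_0 = 3.
  9 = 9*1 + 0, so a_1 = 9.
The remainder reaches 0 after 2 divisions, so the expansion has 2 partial quotients, read off in order.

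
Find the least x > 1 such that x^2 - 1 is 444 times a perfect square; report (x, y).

First expand sqrt(444) as a continued fraction. With x_i = (sqrt(444) + m_i)/d_i and (m_0, d_0) = (0, 1): a_0 = floor(sqrt(444)) = 21, since 21^2 = 441 <= 444 < 484 = 22^2.
Iterate m_{i+1} = d_i*a_i - m_i, d_{i+1} = (444 - m_{i+1}^2)/d_i, a_{i+1} = floor((a_0 + m_{i+1})/d_{i+1}):
  m_1 = 1*21 - 0 = 21, d_1 = (444 - 21^2)/1 = 3/1 = 3, a_1 = floor((21 + 21)/3) = 14.
  m_2 = 3*14 - 21 = 21, d_2 = (444 - 21^2)/3 = 3/3 = 1, a_2 = floor((21 + 21)/1) = 42.
  m_3 = 1*42 - 21 = 21, d_3 = (444 - 21^2)/1 = 3/1 = 3: (m_3, d_3) = (m_1, d_1) = (21, 3), so from here the quotients repeat a_1, a_2; the period length is 2.
So sqrt(444) = [21; (14, 42)] with period length k = 2.
k is even, so the fundamental solution of x^2 - 444y^2 = 1 is (p_{k-1}, q_{k-1}) = (p_1, q_1); compute convergents through index 1.
Convergents (p_i = a_i*p_{i-1} + p_{i-2}, q_i = a_i*q_{i-1} + q_{i-2} with p_{-2}=0, p_{-1}=1, q_{-2}=1, q_{-1}=0):
  i=0: a_0=21, p_0 = 21*1 + 0 = 21, q_0 = 21*0 + 1 = 1.
  i=1: a_1=14, p_1 = 14*21 + 1 = 295, q_1 = 14*1 + 0 = 14.
Check: 295^2 - 444*14^2 = 87025 - 87024 = 1, so (x, y) = (295, 14) solves the equation, and by the theorem it is the least positive solution.

(x, y) = (295, 14)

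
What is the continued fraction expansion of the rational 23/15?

Run the Euclidean algorithm on 23 and 15; the successive quotients are the partial quotients a_0, a_1, ... (each step inverts the fractional part left over by the previous one):
  23 = 1*15 + 8, so a_0 = 1.
  15 = 1*8 + 7, so a_1 = 1.
  8 = 1*7 + 1, so a_2 = 1.
  7 = 7*1 + 0, so a_3 = 7.
The remainder reaches 0 after 4 divisions, so the expansion has 4 partial quotients, read off in order.

[1; 1, 1, 7]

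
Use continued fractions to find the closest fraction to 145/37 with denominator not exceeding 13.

47/12

Expand x = 145/37 as a continued fraction with the Euclidean algorithm:
  145 = 3*37 + 34, so a_0 = 3.
  37 = 1*34 + 3, so a_1 = 1.
  34 = 11*3 + 1, so a_2 = 11.
  3 = 3*1 + 0, so a_3 = 3.
so x = [3; 1, 11, 3].
Convergents (p_i = a_i*p_{i-1} + p_{i-2}, q_i = a_i*q_{i-1} + q_{i-2} with p_{-2}=0, p_{-1}=1, q_{-2}=1, q_{-1}=0), until the denominator exceeds 13:
  i=0: a_0=3, p_0 = 3*1 + 0 = 3, q_0 = 3*0 + 1 = 1.
  i=1: a_1=1, p_1 = 1*3 + 1 = 4, q_1 = 1*1 + 0 = 1.
  i=2: a_2=11, p_2 = 11*4 + 3 = 47, q_2 = 11*1 + 1 = 12.
  i=3: a_3=3, p_3 = 3*47 + 4 = 145, q_3 = 3*12 + 1 = 37.
q_3 = 37 > 13, so the last convergent with denominator <= 13 is p_2/q_2 = 47/12.
The closest fraction with denominator <= 13 is either p_2/q_2 or the intermediate fraction (k*p_2 + p_1)/(k*q_2 + q_1) with the largest k >= 1 whose denominator stays <= 13; these approach x as k grows, and every other convergent or intermediate fraction in range is farther away.
Largest k: floor((13 - q_1)/q_2) = floor((13 - 1)/12) = 1.
That gives (1*47 + 4)/(1*12 + 1) = 51/13.
Compare the errors: |x - 47/12| = |145*12 - 47*37|/(37*12) = 1/444, and |x - 51/13| = |145*13 - 51*37|/(37*13) = 2/481.
Cross-multiplying, 1*481 = 481 < 888 = 2*444, so 1/444 is smaller: the convergent 47/12 is closer to x than 51/13.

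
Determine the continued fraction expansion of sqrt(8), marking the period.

[2; (1, 4)]

Write x_i = (sqrt(8) + m_i)/d_i with (m_0, d_0) = (0, 1). a_0 = floor(sqrt(8)) = 2, since 2^2 = 4 <= 8 < 9 = 3^2.
Iterate m_{i+1} = d_i*a_i - m_i, d_{i+1} = (8 - m_{i+1}^2)/d_i, a_{i+1} = floor((a_0 + m_{i+1})/d_{i+1}):
  m_1 = 1*2 - 0 = 2, d_1 = (8 - 2^2)/1 = 4/1 = 4, a_1 = floor((2 + 2)/4) = 1.
  m_2 = 4*1 - 2 = 2, d_2 = (8 - 2^2)/4 = 4/4 = 1, a_2 = floor((2 + 2)/1) = 4.
  m_3 = 1*4 - 2 = 2, d_3 = (8 - 2^2)/1 = 4/1 = 4: (m_3, d_3) = (m_1, d_1) = (2, 4), so from here the quotients repeat a_1, a_2; the period length is 2.
Hence the expansion of sqrt(8) is a_0 = 2 followed by the repeating block 1, 4 (period 2).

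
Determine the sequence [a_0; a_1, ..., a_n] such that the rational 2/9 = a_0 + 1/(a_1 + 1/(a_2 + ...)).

Run the Euclidean algorithm on 2 and 9; the successive quotients are the partial quotients a_0, a_1, ... (each step inverts the fractional part left over by the previous one):
  2 = 0*9 + 2, so a_0 = 0.
  9 = 4*2 + 1, so a_1 = 4.
  2 = 2*1 + 0, so a_2 = 2.
The remainder reaches 0 after 3 divisions, so the expansion has 3 partial quotients, read off in order.

[0; 4, 2]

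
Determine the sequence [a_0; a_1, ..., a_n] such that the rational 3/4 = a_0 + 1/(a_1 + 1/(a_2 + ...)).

[0; 1, 3]

Run the Euclidean algorithm on 3 and 4; the successive quotients are the partial quotients a_0, a_1, ... (each step inverts the fractional part left over by the previous one):
  3 = 0*4 + 3, so a_0 = 0.
  4 = 1*3 + 1, so a_1 = 1.
  3 = 3*1 + 0, so a_2 = 3.
The remainder reaches 0 after 3 divisions, so the expansion has 3 partial quotients, read off in order.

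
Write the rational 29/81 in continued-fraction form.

[0; 2, 1, 3, 1, 5]

Run the Euclidean algorithm on 29 and 81; the successive quotients are the partial quotients a_0, a_1, ... (each step inverts the fractional part left over by the previous one):
  29 = 0*81 + 29, so a_0 = 0.
  81 = 2*29 + 23, so a_1 = 2.
  29 = 1*23 + 6, so a_2 = 1.
  23 = 3*6 + 5, so a_3 = 3.
  6 = 1*5 + 1, so a_4 = 1.
  5 = 5*1 + 0, so a_5 = 5.
The remainder reaches 0 after 6 divisions, so the expansion has 6 partial quotients, read off in order.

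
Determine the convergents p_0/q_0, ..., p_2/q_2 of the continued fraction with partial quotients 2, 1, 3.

Using the convergent recurrence p_i = a_i*p_{i-1} + p_{i-2}, q_i = a_i*q_{i-1} + q_{i-2} with p_{-2}=0, p_{-1}=1, q_{-2}=1, q_{-1}=0:
  i=0: a_0=2, p_0 = 2*1 + 0 = 2, q_0 = 2*0 + 1 = 1.
  i=1: a_1=1, p_1 = 1*2 + 1 = 3, q_1 = 1*1 + 0 = 1.
  i=2: a_2=3, p_2 = 3*3 + 2 = 11, q_2 = 3*1 + 1 = 4.

2/1, 3/1, 11/4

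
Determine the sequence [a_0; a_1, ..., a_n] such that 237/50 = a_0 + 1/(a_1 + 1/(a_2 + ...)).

[4; 1, 2, 1, 5, 2]

Run the Euclidean algorithm on 237 and 50; the successive quotients are the partial quotients a_0, a_1, ... (each step inverts the fractional part left over by the previous one):
  237 = 4*50 + 37, so a_0 = 4.
  50 = 1*37 + 13, so a_1 = 1.
  37 = 2*13 + 11, so a_2 = 2.
  13 = 1*11 + 2, so a_3 = 1.
  11 = 5*2 + 1, so a_4 = 5.
  2 = 2*1 + 0, so a_5 = 2.
The remainder reaches 0 after 6 divisions, so the expansion has 6 partial quotients, read off in order.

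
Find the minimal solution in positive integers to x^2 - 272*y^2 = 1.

(x, y) = (33, 2)

First expand sqrt(272) as a continued fraction. With x_i = (sqrt(272) + m_i)/d_i and (m_0, d_0) = (0, 1): a_0 = floor(sqrt(272)) = 16, since 16^2 = 256 <= 272 < 289 = 17^2.
Iterate m_{i+1} = d_i*a_i - m_i, d_{i+1} = (272 - m_{i+1}^2)/d_i, a_{i+1} = floor((a_0 + m_{i+1})/d_{i+1}):
  m_1 = 1*16 - 0 = 16, d_1 = (272 - 16^2)/1 = 16/1 = 16, a_1 = floor((16 + 16)/16) = 2.
  m_2 = 16*2 - 16 = 16, d_2 = (272 - 16^2)/16 = 16/16 = 1, a_2 = floor((16 + 16)/1) = 32.
  m_3 = 1*32 - 16 = 16, d_3 = (272 - 16^2)/1 = 16/1 = 16: (m_3, d_3) = (m_1, d_1) = (16, 16), so from here the quotients repeat a_1, a_2; the period length is 2.
So sqrt(272) = [16; (2, 32)] with period length k = 2.
k is even, so the fundamental solution of x^2 - 272y^2 = 1 is (p_{k-1}, q_{k-1}) = (p_1, q_1); compute convergents through index 1.
Convergents (p_i = a_i*p_{i-1} + p_{i-2}, q_i = a_i*q_{i-1} + q_{i-2} with p_{-2}=0, p_{-1}=1, q_{-2}=1, q_{-1}=0):
  i=0: a_0=16, p_0 = 16*1 + 0 = 16, q_0 = 16*0 + 1 = 1.
  i=1: a_1=2, p_1 = 2*16 + 1 = 33, q_1 = 2*1 + 0 = 2.
Check: 33^2 - 272*2^2 = 1089 - 1088 = 1, so (x, y) = (33, 2) solves the equation, and by the theorem it is the least positive solution.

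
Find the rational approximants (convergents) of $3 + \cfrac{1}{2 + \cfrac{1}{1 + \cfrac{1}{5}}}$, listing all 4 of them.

3/1, 7/2, 10/3, 57/17

Using the convergent recurrence p_i = a_i*p_{i-1} + p_{i-2}, q_i = a_i*q_{i-1} + q_{i-2} with p_{-2}=0, p_{-1}=1, q_{-2}=1, q_{-1}=0:
  i=0: a_0=3, p_0 = 3*1 + 0 = 3, q_0 = 3*0 + 1 = 1.
  i=1: a_1=2, p_1 = 2*3 + 1 = 7, q_1 = 2*1 + 0 = 2.
  i=2: a_2=1, p_2 = 1*7 + 3 = 10, q_2 = 1*2 + 1 = 3.
  i=3: a_3=5, p_3 = 5*10 + 7 = 57, q_3 = 5*3 + 2 = 17.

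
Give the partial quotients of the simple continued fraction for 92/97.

Run the Euclidean algorithm on 92 and 97; the successive quotients are the partial quotients a_0, a_1, ... (each step inverts the fractional part left over by the previous one):
  92 = 0*97 + 92, so a_0 = 0.
  97 = 1*92 + 5, so a_1 = 1.
  92 = 18*5 + 2, so a_2 = 18.
  5 = 2*2 + 1, so a_3 = 2.
  2 = 2*1 + 0, so a_4 = 2.
The remainder reaches 0 after 5 divisions, so the expansion has 5 partial quotients, read off in order.

[0; 1, 18, 2, 2]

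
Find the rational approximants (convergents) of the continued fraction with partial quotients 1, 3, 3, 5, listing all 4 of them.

1/1, 4/3, 13/10, 69/53

Using the convergent recurrence p_i = a_i*p_{i-1} + p_{i-2}, q_i = a_i*q_{i-1} + q_{i-2} with p_{-2}=0, p_{-1}=1, q_{-2}=1, q_{-1}=0:
  i=0: a_0=1, p_0 = 1*1 + 0 = 1, q_0 = 1*0 + 1 = 1.
  i=1: a_1=3, p_1 = 3*1 + 1 = 4, q_1 = 3*1 + 0 = 3.
  i=2: a_2=3, p_2 = 3*4 + 1 = 13, q_2 = 3*3 + 1 = 10.
  i=3: a_3=5, p_3 = 5*13 + 4 = 69, q_3 = 5*10 + 3 = 53.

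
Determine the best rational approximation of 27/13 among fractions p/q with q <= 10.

Expand x = 27/13 as a continued fraction with the Euclidean algorithm:
  27 = 2*13 + 1, so a_0 = 2.
  13 = 13*1 + 0, so a_1 = 13.
so x = [2; 13].
Convergents (p_i = a_i*p_{i-1} + p_{i-2}, q_i = a_i*q_{i-1} + q_{i-2} with p_{-2}=0, p_{-1}=1, q_{-2}=1, q_{-1}=0), until the denominator exceeds 10:
  i=0: a_0=2, p_0 = 2*1 + 0 = 2, q_0 = 2*0 + 1 = 1.
  i=1: a_1=13, p_1 = 13*2 + 1 = 27, q_1 = 13*1 + 0 = 13.
q_1 = 13 > 10, so the last convergent with denominator <= 10 is p_0/q_0 = 2/1.
The closest fraction with denominator <= 10 is either p_0/q_0 or the intermediate fraction (k*p_0 + p_{-1})/(k*q_0 + q_{-1}) with the largest k >= 1 whose denominator stays <= 10; these approach x as k grows, and every other convergent or intermediate fraction in range is farther away.
Largest k: floor((10 - q_{-1})/q_0) = floor((10 - 0)/1) = 10 (using the seeds p_{-1} = 1, q_{-1} = 0).
That gives (10*2 + 1)/(10*1 + 0) = 21/10.
Compare the errors: |x - 2/1| = |27*1 - 2*13|/(13*1) = 1/13, and |x - 21/10| = |27*10 - 21*13|/(13*10) = 3/130.
Cross-multiplying, 3*13 = 39 < 130 = 1*130, so 3/130 is smaller: the intermediate fraction 21/10 is closer to x than 2/1.

21/10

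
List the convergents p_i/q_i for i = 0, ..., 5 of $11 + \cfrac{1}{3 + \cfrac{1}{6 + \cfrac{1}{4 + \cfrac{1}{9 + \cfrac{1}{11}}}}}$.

Using the convergent recurrence p_i = a_i*p_{i-1} + p_{i-2}, q_i = a_i*q_{i-1} + q_{i-2} with p_{-2}=0, p_{-1}=1, q_{-2}=1, q_{-1}=0:
  i=0: a_0=11, p_0 = 11*1 + 0 = 11, q_0 = 11*0 + 1 = 1.
  i=1: a_1=3, p_1 = 3*11 + 1 = 34, q_1 = 3*1 + 0 = 3.
  i=2: a_2=6, p_2 = 6*34 + 11 = 215, q_2 = 6*3 + 1 = 19.
  i=3: a_3=4, p_3 = 4*215 + 34 = 894, q_3 = 4*19 + 3 = 79.
  i=4: a_4=9, p_4 = 9*894 + 215 = 8261, q_4 = 9*79 + 19 = 730.
  i=5: a_5=11, p_5 = 11*8261 + 894 = 91765, q_5 = 11*730 + 79 = 8109.

11/1, 34/3, 215/19, 894/79, 8261/730, 91765/8109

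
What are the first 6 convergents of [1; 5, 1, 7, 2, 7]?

1/1, 6/5, 7/6, 55/47, 117/100, 874/747

Using the convergent recurrence p_i = a_i*p_{i-1} + p_{i-2}, q_i = a_i*q_{i-1} + q_{i-2} with p_{-2}=0, p_{-1}=1, q_{-2}=1, q_{-1}=0:
  i=0: a_0=1, p_0 = 1*1 + 0 = 1, q_0 = 1*0 + 1 = 1.
  i=1: a_1=5, p_1 = 5*1 + 1 = 6, q_1 = 5*1 + 0 = 5.
  i=2: a_2=1, p_2 = 1*6 + 1 = 7, q_2 = 1*5 + 1 = 6.
  i=3: a_3=7, p_3 = 7*7 + 6 = 55, q_3 = 7*6 + 5 = 47.
  i=4: a_4=2, p_4 = 2*55 + 7 = 117, q_4 = 2*47 + 6 = 100.
  i=5: a_5=7, p_5 = 7*117 + 55 = 874, q_5 = 7*100 + 47 = 747.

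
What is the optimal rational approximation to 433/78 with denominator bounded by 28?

Expand x = 433/78 as a continued fraction with the Euclidean algorithm:
  433 = 5*78 + 43, so a_0 = 5.
  78 = 1*43 + 35, so a_1 = 1.
  43 = 1*35 + 8, so a_2 = 1.
  35 = 4*8 + 3, so a_3 = 4.
  8 = 2*3 + 2, so a_4 = 2.
  3 = 1*2 + 1, so a_5 = 1.
  2 = 2*1 + 0, so a_6 = 2.
so x = [5; 1, 1, 4, 2, 1, 2].
Convergents (p_i = a_i*p_{i-1} + p_{i-2}, q_i = a_i*q_{i-1} + q_{i-2} with p_{-2}=0, p_{-1}=1, q_{-2}=1, q_{-1}=0), until the denominator exceeds 28:
  i=0: a_0=5, p_0 = 5*1 + 0 = 5, q_0 = 5*0 + 1 = 1.
  i=1: a_1=1, p_1 = 1*5 + 1 = 6, q_1 = 1*1 + 0 = 1.
  i=2: a_2=1, p_2 = 1*6 + 5 = 11, q_2 = 1*1 + 1 = 2.
  i=3: a_3=4, p_3 = 4*11 + 6 = 50, q_3 = 4*2 + 1 = 9.
  i=4: a_4=2, p_4 = 2*50 + 11 = 111, q_4 = 2*9 + 2 = 20.
  i=5: a_5=1, p_5 = 1*111 + 50 = 161, q_5 = 1*20 + 9 = 29.
q_5 = 29 > 28, so the last convergent with denominator <= 28 is p_4/q_4 = 111/20.
The closest fraction with denominator <= 28 is either p_4/q_4 or the intermediate fraction (k*p_4 + p_3)/(k*q_4 + q_3) with the largest k >= 1 whose denominator stays <= 28; these approach x as k grows, and every other convergent or intermediate fraction in range is farther away.
Largest k: floor((28 - q_3)/q_4) = floor((28 - 9)/20) = 0.
Since k = 0, no intermediate fraction beyond p_4/q_4 has denominator <= 28, so the convergent 111/20 is the closest (its error is |433*20 - 111*78|/(78*20) = 2/1560).

111/20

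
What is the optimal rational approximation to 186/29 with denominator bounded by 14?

77/12

Expand x = 186/29 as a continued fraction with the Euclidean algorithm:
  186 = 6*29 + 12, so a_0 = 6.
  29 = 2*12 + 5, so a_1 = 2.
  12 = 2*5 + 2, so a_2 = 2.
  5 = 2*2 + 1, so a_3 = 2.
  2 = 2*1 + 0, so a_4 = 2.
so x = [6; 2, 2, 2, 2].
Convergents (p_i = a_i*p_{i-1} + p_{i-2}, q_i = a_i*q_{i-1} + q_{i-2} with p_{-2}=0, p_{-1}=1, q_{-2}=1, q_{-1}=0), until the denominator exceeds 14:
  i=0: a_0=6, p_0 = 6*1 + 0 = 6, q_0 = 6*0 + 1 = 1.
  i=1: a_1=2, p_1 = 2*6 + 1 = 13, q_1 = 2*1 + 0 = 2.
  i=2: a_2=2, p_2 = 2*13 + 6 = 32, q_2 = 2*2 + 1 = 5.
  i=3: a_3=2, p_3 = 2*32 + 13 = 77, q_3 = 2*5 + 2 = 12.
  i=4: a_4=2, p_4 = 2*77 + 32 = 186, q_4 = 2*12 + 5 = 29.
q_4 = 29 > 14, so the last convergent with denominator <= 14 is p_3/q_3 = 77/12.
The closest fraction with denominator <= 14 is either p_3/q_3 or the intermediate fraction (k*p_3 + p_2)/(k*q_3 + q_2) with the largest k >= 1 whose denominator stays <= 14; these approach x as k grows, and every other convergent or intermediate fraction in range is farther away.
Largest k: floor((14 - q_2)/q_3) = floor((14 - 5)/12) = 0.
Since k = 0, no intermediate fraction beyond p_3/q_3 has denominator <= 14, so the convergent 77/12 is the closest (its error is |186*12 - 77*29|/(29*12) = 1/348).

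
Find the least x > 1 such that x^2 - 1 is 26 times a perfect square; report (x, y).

(x, y) = (51, 10)

First expand sqrt(26) as a continued fraction. With x_i = (sqrt(26) + m_i)/d_i and (m_0, d_0) = (0, 1): a_0 = floor(sqrt(26)) = 5, since 5^2 = 25 <= 26 < 36 = 6^2.
Iterate m_{i+1} = d_i*a_i - m_i, d_{i+1} = (26 - m_{i+1}^2)/d_i, a_{i+1} = floor((a_0 + m_{i+1})/d_{i+1}):
  m_1 = 1*5 - 0 = 5, d_1 = (26 - 5^2)/1 = 1/1 = 1, a_1 = floor((5 + 5)/1) = 10.
  m_2 = 1*10 - 5 = 5, d_2 = (26 - 5^2)/1 = 1/1 = 1: (m_2, d_2) = (m_1, d_1) = (5, 1), so from here the quotient a_1 repeats; the period length is 1.
So sqrt(26) = [5; (10)] with period length k = 1.
k is odd, so (p_{k-1}, q_{k-1}) only solves x^2 - 26y^2 = -1 and the fundamental solution of x^2 - 26y^2 = 1 is (p_{2k-1}, q_{2k-1}) = (p_1, q_1); compute convergents through index 1, running through the period twice.
Convergents (p_i = a_i*p_{i-1} + p_{i-2}, q_i = a_i*q_{i-1} + q_{i-2} with p_{-2}=0, p_{-1}=1, q_{-2}=1, q_{-1}=0):
  i=0: a_0=5, p_0 = 5*1 + 0 = 5, q_0 = 5*0 + 1 = 1.
  i=1: a_1=10, p_1 = 10*5 + 1 = 51, q_1 = 10*1 + 0 = 10.
Indeed p_0^2 - 26*q_0^2 = 25 - 26 = -1, not +1.
Check: 51^2 - 26*10^2 = 2601 - 2600 = 1, so (x, y) = (51, 10) solves the equation, and by the theorem it is the least positive solution.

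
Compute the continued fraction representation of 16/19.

Run the Euclidean algorithm on 16 and 19; the successive quotients are the partial quotients a_0, a_1, ... (each step inverts the fractional part left over by the previous one):
  16 = 0*19 + 16, so a_0 = 0.
  19 = 1*16 + 3, so a_1 = 1.
  16 = 5*3 + 1, so a_2 = 5.
  3 = 3*1 + 0, so a_3 = 3.
The remainder reaches 0 after 4 divisions, so the expansion has 4 partial quotients, read off in order.

[0; 1, 5, 3]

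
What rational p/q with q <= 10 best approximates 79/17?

14/3

Expand x = 79/17 as a continued fraction with the Euclidean algorithm:
  79 = 4*17 + 11, so a_0 = 4.
  17 = 1*11 + 6, so a_1 = 1.
  11 = 1*6 + 5, so a_2 = 1.
  6 = 1*5 + 1, so a_3 = 1.
  5 = 5*1 + 0, so a_4 = 5.
so x = [4; 1, 1, 1, 5].
Convergents (p_i = a_i*p_{i-1} + p_{i-2}, q_i = a_i*q_{i-1} + q_{i-2} with p_{-2}=0, p_{-1}=1, q_{-2}=1, q_{-1}=0), until the denominator exceeds 10:
  i=0: a_0=4, p_0 = 4*1 + 0 = 4, q_0 = 4*0 + 1 = 1.
  i=1: a_1=1, p_1 = 1*4 + 1 = 5, q_1 = 1*1 + 0 = 1.
  i=2: a_2=1, p_2 = 1*5 + 4 = 9, q_2 = 1*1 + 1 = 2.
  i=3: a_3=1, p_3 = 1*9 + 5 = 14, q_3 = 1*2 + 1 = 3.
  i=4: a_4=5, p_4 = 5*14 + 9 = 79, q_4 = 5*3 + 2 = 17.
q_4 = 17 > 10, so the last convergent with denominator <= 10 is p_3/q_3 = 14/3.
The closest fraction with denominator <= 10 is either p_3/q_3 or the intermediate fraction (k*p_3 + p_2)/(k*q_3 + q_2) with the largest k >= 1 whose denominator stays <= 10; these approach x as k grows, and every other convergent or intermediate fraction in range is farther away.
Largest k: floor((10 - q_2)/q_3) = floor((10 - 2)/3) = 2.
That gives (2*14 + 9)/(2*3 + 2) = 37/8.
Compare the errors: |x - 14/3| = |79*3 - 14*17|/(17*3) = 1/51, and |x - 37/8| = |79*8 - 37*17|/(17*8) = 3/136.
Cross-multiplying, 1*136 = 136 < 153 = 3*51, so 1/51 is smaller: the convergent 14/3 is closer to x than 37/8.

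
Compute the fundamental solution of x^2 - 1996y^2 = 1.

(x, y) = (40320199, 902490)

First expand sqrt(1996) as a continued fraction. With x_i = (sqrt(1996) + m_i)/d_i and (m_0, d_0) = (0, 1): a_0 = floor(sqrt(1996)) = 44, since 44^2 = 1936 <= 1996 < 2025 = 45^2.
Iterate m_{i+1} = d_i*a_i - m_i, d_{i+1} = (1996 - m_{i+1}^2)/d_i, a_{i+1} = floor((a_0 + m_{i+1})/d_{i+1}):
  m_1 = 1*44 - 0 = 44, d_1 = (1996 - 44^2)/1 = 60/1 = 60, a_1 = floor((44 + 44)/60) = 1.
  m_2 = 60*1 - 44 = 16, d_2 = (1996 - 16^2)/60 = 1740/60 = 29, a_2 = floor((44 + 16)/29) = 2.
  m_3 = 29*2 - 16 = 42, d_3 = (1996 - 42^2)/29 = 232/29 = 8, a_3 = floor((44 + 42)/8) = 10.
  m_4 = 8*10 - 42 = 38, d_4 = (1996 - 38^2)/8 = 552/8 = 69, a_4 = floor((44 + 38)/69) = 1.
  m_5 = 69*1 - 38 = 31, d_5 = (1996 - 31^2)/69 = 1035/69 = 15, a_5 = floor((44 + 31)/15) = 5.
  m_6 = 15*5 - 31 = 44, d_6 = (1996 - 44^2)/15 = 60/15 = 4, a_6 = floor((44 + 44)/4) = 22.
  m_7 = 4*22 - 44 = 44, d_7 = (1996 - 44^2)/4 = 60/4 = 15, a_7 = floor((44 + 44)/15) = 5.
  m_8 = 15*5 - 44 = 31, d_8 = (1996 - 31^2)/15 = 1035/15 = 69, a_8 = floor((44 + 31)/69) = 1.
  m_9 = 69*1 - 31 = 38, d_9 = (1996 - 38^2)/69 = 552/69 = 8, a_9 = floor((44 + 38)/8) = 10.
  m_10 = 8*10 - 38 = 42, d_10 = (1996 - 42^2)/8 = 232/8 = 29, a_10 = floor((44 + 42)/29) = 2.
  m_11 = 29*2 - 42 = 16, d_11 = (1996 - 16^2)/29 = 1740/29 = 60, a_11 = floor((44 + 16)/60) = 1.
  m_12 = 60*1 - 16 = 44, d_12 = (1996 - 44^2)/60 = 60/60 = 1, a_12 = floor((44 + 44)/1) = 88.
  m_13 = 1*88 - 44 = 44, d_13 = (1996 - 44^2)/1 = 60/1 = 60: (m_13, d_13) = (m_1, d_1) = (44, 60), so from here the quotients repeat a_1, ..., a_12; the period length is 12.
So sqrt(1996) = [44; (1, 2, 10, 1, 5, 22, 5, 1, 10, 2, 1, 88)] with period length k = 12.
k is even, so the fundamental solution of x^2 - 1996y^2 = 1 is (p_{k-1}, q_{k-1}) = (p_11, q_11); compute convergents through index 11.
Convergents (p_i = a_i*p_{i-1} + p_{i-2}, q_i = a_i*q_{i-1} + q_{i-2} with p_{-2}=0, p_{-1}=1, q_{-2}=1, q_{-1}=0):
  i=0: a_0=44, p_0 = 44*1 + 0 = 44, q_0 = 44*0 + 1 = 1.
  i=1: a_1=1, p_1 = 1*44 + 1 = 45, q_1 = 1*1 + 0 = 1.
  i=2: a_2=2, p_2 = 2*45 + 44 = 134, q_2 = 2*1 + 1 = 3.
  i=3: a_3=10, p_3 = 10*134 + 45 = 1385, q_3 = 10*3 + 1 = 31.
  i=4: a_4=1, p_4 = 1*1385 + 134 = 1519, q_4 = 1*31 + 3 = 34.
  i=5: a_5=5, p_5 = 5*1519 + 1385 = 8980, q_5 = 5*34 + 31 = 201.
  i=6: a_6=22, p_6 = 22*8980 + 1519 = 199079, q_6 = 22*201 + 34 = 4456.
  i=7: a_7=5, p_7 = 5*199079 + 8980 = 1004375, q_7 = 5*4456 + 201 = 22481.
  i=8: a_8=1, p_8 = 1*1004375 + 199079 = 1203454, q_8 = 1*22481 + 4456 = 26937.
  i=9: a_9=10, p_9 = 10*1203454 + 1004375 = 13038915, q_9 = 10*26937 + 22481 = 291851.
  i=10: a_10=2, p_10 = 2*13038915 + 1203454 = 27281284, q_10 = 2*291851 + 26937 = 610639.
  i=11: a_11=1, p_11 = 1*27281284 + 13038915 = 40320199, q_11 = 1*610639 + 291851 = 902490.
Check: 40320199^2 - 1996*902490^2 = 1625718447399601 - 1625718447399600 = 1, so (x, y) = (40320199, 902490) solves the equation, and by the theorem it is the least positive solution.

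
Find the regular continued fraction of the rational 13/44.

Run the Euclidean algorithm on 13 and 44; the successive quotients are the partial quotients a_0, a_1, ... (each step inverts the fractional part left over by the previous one):
  13 = 0*44 + 13, so a_0 = 0.
  44 = 3*13 + 5, so a_1 = 3.
  13 = 2*5 + 3, so a_2 = 2.
  5 = 1*3 + 2, so a_3 = 1.
  3 = 1*2 + 1, so a_4 = 1.
  2 = 2*1 + 0, so a_5 = 2.
The remainder reaches 0 after 6 divisions, so the expansion has 6 partial quotients, read off in order.

[0; 3, 2, 1, 1, 2]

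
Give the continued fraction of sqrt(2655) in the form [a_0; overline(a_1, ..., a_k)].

[51; overline(1, 1, 8, 1, 6, 2, 6, 1, 8, 1, 1, 102)]

Write x_i = (sqrt(2655) + m_i)/d_i with (m_0, d_0) = (0, 1). a_0 = floor(sqrt(2655)) = 51, since 51^2 = 2601 <= 2655 < 2704 = 52^2.
Iterate m_{i+1} = d_i*a_i - m_i, d_{i+1} = (2655 - m_{i+1}^2)/d_i, a_{i+1} = floor((a_0 + m_{i+1})/d_{i+1}):
  m_1 = 1*51 - 0 = 51, d_1 = (2655 - 51^2)/1 = 54/1 = 54, a_1 = floor((51 + 51)/54) = 1.
  m_2 = 54*1 - 51 = 3, d_2 = (2655 - 3^2)/54 = 2646/54 = 49, a_2 = floor((51 + 3)/49) = 1.
  m_3 = 49*1 - 3 = 46, d_3 = (2655 - 46^2)/49 = 539/49 = 11, a_3 = floor((51 + 46)/11) = 8.
  m_4 = 11*8 - 46 = 42, d_4 = (2655 - 42^2)/11 = 891/11 = 81, a_4 = floor((51 + 42)/81) = 1.
  m_5 = 81*1 - 42 = 39, d_5 = (2655 - 39^2)/81 = 1134/81 = 14, a_5 = floor((51 + 39)/14) = 6.
  m_6 = 14*6 - 39 = 45, d_6 = (2655 - 45^2)/14 = 630/14 = 45, a_6 = floor((51 + 45)/45) = 2.
  m_7 = 45*2 - 45 = 45, d_7 = (2655 - 45^2)/45 = 630/45 = 14, a_7 = floor((51 + 45)/14) = 6.
  m_8 = 14*6 - 45 = 39, d_8 = (2655 - 39^2)/14 = 1134/14 = 81, a_8 = floor((51 + 39)/81) = 1.
  m_9 = 81*1 - 39 = 42, d_9 = (2655 - 42^2)/81 = 891/81 = 11, a_9 = floor((51 + 42)/11) = 8.
  m_10 = 11*8 - 42 = 46, d_10 = (2655 - 46^2)/11 = 539/11 = 49, a_10 = floor((51 + 46)/49) = 1.
  m_11 = 49*1 - 46 = 3, d_11 = (2655 - 3^2)/49 = 2646/49 = 54, a_11 = floor((51 + 3)/54) = 1.
  m_12 = 54*1 - 3 = 51, d_12 = (2655 - 51^2)/54 = 54/54 = 1, a_12 = floor((51 + 51)/1) = 102.
  m_13 = 1*102 - 51 = 51, d_13 = (2655 - 51^2)/1 = 54/1 = 54: (m_13, d_13) = (m_1, d_1) = (51, 54), so from here the quotients repeat a_1, ..., a_12; the period length is 12.
Hence the expansion of sqrt(2655) is a_0 = 51 followed by the repeating block 1, 1, 8, 1, 6, 2, 6, 1, 8, 1, 1, 102 (period 12).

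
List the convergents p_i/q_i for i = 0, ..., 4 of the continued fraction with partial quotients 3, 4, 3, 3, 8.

Using the convergent recurrence p_i = a_i*p_{i-1} + p_{i-2}, q_i = a_i*q_{i-1} + q_{i-2} with p_{-2}=0, p_{-1}=1, q_{-2}=1, q_{-1}=0:
  i=0: a_0=3, p_0 = 3*1 + 0 = 3, q_0 = 3*0 + 1 = 1.
  i=1: a_1=4, p_1 = 4*3 + 1 = 13, q_1 = 4*1 + 0 = 4.
  i=2: a_2=3, p_2 = 3*13 + 3 = 42, q_2 = 3*4 + 1 = 13.
  i=3: a_3=3, p_3 = 3*42 + 13 = 139, q_3 = 3*13 + 4 = 43.
  i=4: a_4=8, p_4 = 8*139 + 42 = 1154, q_4 = 8*43 + 13 = 357.

3/1, 13/4, 42/13, 139/43, 1154/357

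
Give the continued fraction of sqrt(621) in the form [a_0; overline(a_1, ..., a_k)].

[24; overline(1, 11, 2, 11, 1, 48)]

Write x_i = (sqrt(621) + m_i)/d_i with (m_0, d_0) = (0, 1). a_0 = floor(sqrt(621)) = 24, since 24^2 = 576 <= 621 < 625 = 25^2.
Iterate m_{i+1} = d_i*a_i - m_i, d_{i+1} = (621 - m_{i+1}^2)/d_i, a_{i+1} = floor((a_0 + m_{i+1})/d_{i+1}):
  m_1 = 1*24 - 0 = 24, d_1 = (621 - 24^2)/1 = 45/1 = 45, a_1 = floor((24 + 24)/45) = 1.
  m_2 = 45*1 - 24 = 21, d_2 = (621 - 21^2)/45 = 180/45 = 4, a_2 = floor((24 + 21)/4) = 11.
  m_3 = 4*11 - 21 = 23, d_3 = (621 - 23^2)/4 = 92/4 = 23, a_3 = floor((24 + 23)/23) = 2.
  m_4 = 23*2 - 23 = 23, d_4 = (621 - 23^2)/23 = 92/23 = 4, a_4 = floor((24 + 23)/4) = 11.
  m_5 = 4*11 - 23 = 21, d_5 = (621 - 21^2)/4 = 180/4 = 45, a_5 = floor((24 + 21)/45) = 1.
  m_6 = 45*1 - 21 = 24, d_6 = (621 - 24^2)/45 = 45/45 = 1, a_6 = floor((24 + 24)/1) = 48.
  m_7 = 1*48 - 24 = 24, d_7 = (621 - 24^2)/1 = 45/1 = 45: (m_7, d_7) = (m_1, d_1) = (24, 45), so from here the quotients repeat a_1, ..., a_6; the period length is 6.
Hence the expansion of sqrt(621) is a_0 = 24 followed by the repeating block 1, 11, 2, 11, 1, 48 (period 6).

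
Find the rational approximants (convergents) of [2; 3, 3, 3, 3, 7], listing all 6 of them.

2/1, 7/3, 23/10, 76/33, 251/109, 1833/796

Using the convergent recurrence p_i = a_i*p_{i-1} + p_{i-2}, q_i = a_i*q_{i-1} + q_{i-2} with p_{-2}=0, p_{-1}=1, q_{-2}=1, q_{-1}=0:
  i=0: a_0=2, p_0 = 2*1 + 0 = 2, q_0 = 2*0 + 1 = 1.
  i=1: a_1=3, p_1 = 3*2 + 1 = 7, q_1 = 3*1 + 0 = 3.
  i=2: a_2=3, p_2 = 3*7 + 2 = 23, q_2 = 3*3 + 1 = 10.
  i=3: a_3=3, p_3 = 3*23 + 7 = 76, q_3 = 3*10 + 3 = 33.
  i=4: a_4=3, p_4 = 3*76 + 23 = 251, q_4 = 3*33 + 10 = 109.
  i=5: a_5=7, p_5 = 7*251 + 76 = 1833, q_5 = 7*109 + 33 = 796.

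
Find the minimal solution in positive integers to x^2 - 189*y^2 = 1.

First expand sqrt(189) as a continued fraction. With x_i = (sqrt(189) + m_i)/d_i and (m_0, d_0) = (0, 1): a_0 = floor(sqrt(189)) = 13, since 13^2 = 169 <= 189 < 196 = 14^2.
Iterate m_{i+1} = d_i*a_i - m_i, d_{i+1} = (189 - m_{i+1}^2)/d_i, a_{i+1} = floor((a_0 + m_{i+1})/d_{i+1}):
  m_1 = 1*13 - 0 = 13, d_1 = (189 - 13^2)/1 = 20/1 = 20, a_1 = floor((13 + 13)/20) = 1.
  m_2 = 20*1 - 13 = 7, d_2 = (189 - 7^2)/20 = 140/20 = 7, a_2 = floor((13 + 7)/7) = 2.
  m_3 = 7*2 - 7 = 7, d_3 = (189 - 7^2)/7 = 140/7 = 20, a_3 = floor((13 + 7)/20) = 1.
  m_4 = 20*1 - 7 = 13, d_4 = (189 - 13^2)/20 = 20/20 = 1, a_4 = floor((13 + 13)/1) = 26.
  m_5 = 1*26 - 13 = 13, d_5 = (189 - 13^2)/1 = 20/1 = 20: (m_5, d_5) = (m_1, d_1) = (13, 20), so from here the quotients repeat a_1, ..., a_4; the period length is 4.
So sqrt(189) = [13; (1, 2, 1, 26)] with period length k = 4.
k is even, so the fundamental solution of x^2 - 189y^2 = 1 is (p_{k-1}, q_{k-1}) = (p_3, q_3); compute convergents through index 3.
Convergents (p_i = a_i*p_{i-1} + p_{i-2}, q_i = a_i*q_{i-1} + q_{i-2} with p_{-2}=0, p_{-1}=1, q_{-2}=1, q_{-1}=0):
  i=0: a_0=13, p_0 = 13*1 + 0 = 13, q_0 = 13*0 + 1 = 1.
  i=1: a_1=1, p_1 = 1*13 + 1 = 14, q_1 = 1*1 + 0 = 1.
  i=2: a_2=2, p_2 = 2*14 + 13 = 41, q_2 = 2*1 + 1 = 3.
  i=3: a_3=1, p_3 = 1*41 + 14 = 55, q_3 = 1*3 + 1 = 4.
Check: 55^2 - 189*4^2 = 3025 - 3024 = 1, so (x, y) = (55, 4) solves the equation, and by the theorem it is the least positive solution.

(x, y) = (55, 4)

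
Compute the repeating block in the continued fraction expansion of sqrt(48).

Write x_i = (sqrt(48) + m_i)/d_i with (m_0, d_0) = (0, 1). a_0 = floor(sqrt(48)) = 6, since 6^2 = 36 <= 48 < 49 = 7^2.
Iterate m_{i+1} = d_i*a_i - m_i, d_{i+1} = (48 - m_{i+1}^2)/d_i, a_{i+1} = floor((a_0 + m_{i+1})/d_{i+1}):
  m_1 = 1*6 - 0 = 6, d_1 = (48 - 6^2)/1 = 12/1 = 12, a_1 = floor((6 + 6)/12) = 1.
  m_2 = 12*1 - 6 = 6, d_2 = (48 - 6^2)/12 = 12/12 = 1, a_2 = floor((6 + 6)/1) = 12.
  m_3 = 1*12 - 6 = 6, d_3 = (48 - 6^2)/1 = 12/1 = 12: (m_3, d_3) = (m_1, d_1) = (6, 12), so from here the quotients repeat a_1, a_2; the period length is 2.
Hence the expansion of sqrt(48) is a_0 = 6 followed by the repeating block 1, 12 (period 2).

[6; (1, 12)]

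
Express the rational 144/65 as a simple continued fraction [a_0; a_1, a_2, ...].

[2; 4, 1, 1, 1, 4]

Run the Euclidean algorithm on 144 and 65; the successive quotients are the partial quotients a_0, a_1, ... (each step inverts the fractional part left over by the previous one):
  144 = 2*65 + 14, so a_0 = 2.
  65 = 4*14 + 9, so a_1 = 4.
  14 = 1*9 + 5, so a_2 = 1.
  9 = 1*5 + 4, so a_3 = 1.
  5 = 1*4 + 1, so a_4 = 1.
  4 = 4*1 + 0, so a_5 = 4.
The remainder reaches 0 after 6 divisions, so the expansion has 6 partial quotients, read off in order.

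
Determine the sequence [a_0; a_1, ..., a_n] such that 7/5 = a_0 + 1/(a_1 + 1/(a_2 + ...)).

Run the Euclidean algorithm on 7 and 5; the successive quotients are the partial quotients a_0, a_1, ... (each step inverts the fractional part left over by the previous one):
  7 = 1*5 + 2, so a_0 = 1.
  5 = 2*2 + 1, so a_1 = 2.
  2 = 2*1 + 0, so a_2 = 2.
The remainder reaches 0 after 3 divisions, so the expansion has 3 partial quotients, read off in order.

[1; 2, 2]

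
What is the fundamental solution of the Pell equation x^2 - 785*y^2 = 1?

First expand sqrt(785) as a continued fraction. With x_i = (sqrt(785) + m_i)/d_i and (m_0, d_0) = (0, 1): a_0 = floor(sqrt(785)) = 28, since 28^2 = 784 <= 785 < 841 = 29^2.
Iterate m_{i+1} = d_i*a_i - m_i, d_{i+1} = (785 - m_{i+1}^2)/d_i, a_{i+1} = floor((a_0 + m_{i+1})/d_{i+1}):
  m_1 = 1*28 - 0 = 28, d_1 = (785 - 28^2)/1 = 1/1 = 1, a_1 = floor((28 + 28)/1) = 56.
  m_2 = 1*56 - 28 = 28, d_2 = (785 - 28^2)/1 = 1/1 = 1: (m_2, d_2) = (m_1, d_1) = (28, 1), so from here the quotient a_1 repeats; the period length is 1.
So sqrt(785) = [28; (56)] with period length k = 1.
k is odd, so (p_{k-1}, q_{k-1}) only solves x^2 - 785y^2 = -1 and the fundamental solution of x^2 - 785y^2 = 1 is (p_{2k-1}, q_{2k-1}) = (p_1, q_1); compute convergents through index 1, running through the period twice.
Convergents (p_i = a_i*p_{i-1} + p_{i-2}, q_i = a_i*q_{i-1} + q_{i-2} with p_{-2}=0, p_{-1}=1, q_{-2}=1, q_{-1}=0):
  i=0: a_0=28, p_0 = 28*1 + 0 = 28, q_0 = 28*0 + 1 = 1.
  i=1: a_1=56, p_1 = 56*28 + 1 = 1569, q_1 = 56*1 + 0 = 56.
Indeed p_0^2 - 785*q_0^2 = 784 - 785 = -1, not +1.
Check: 1569^2 - 785*56^2 = 2461761 - 2461760 = 1, so (x, y) = (1569, 56) solves the equation, and by the theorem it is the least positive solution.

(x, y) = (1569, 56)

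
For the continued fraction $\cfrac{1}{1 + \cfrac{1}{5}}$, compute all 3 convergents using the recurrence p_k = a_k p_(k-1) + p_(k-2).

0/1, 1/1, 5/6

Using the convergent recurrence p_i = a_i*p_{i-1} + p_{i-2}, q_i = a_i*q_{i-1} + q_{i-2} with p_{-2}=0, p_{-1}=1, q_{-2}=1, q_{-1}=0:
  i=0: a_0=0, p_0 = 0*1 + 0 = 0, q_0 = 0*0 + 1 = 1.
  i=1: a_1=1, p_1 = 1*0 + 1 = 1, q_1 = 1*1 + 0 = 1.
  i=2: a_2=5, p_2 = 5*1 + 0 = 5, q_2 = 5*1 + 1 = 6.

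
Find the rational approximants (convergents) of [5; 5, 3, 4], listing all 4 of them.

Using the convergent recurrence p_i = a_i*p_{i-1} + p_{i-2}, q_i = a_i*q_{i-1} + q_{i-2} with p_{-2}=0, p_{-1}=1, q_{-2}=1, q_{-1}=0:
  i=0: a_0=5, p_0 = 5*1 + 0 = 5, q_0 = 5*0 + 1 = 1.
  i=1: a_1=5, p_1 = 5*5 + 1 = 26, q_1 = 5*1 + 0 = 5.
  i=2: a_2=3, p_2 = 3*26 + 5 = 83, q_2 = 3*5 + 1 = 16.
  i=3: a_3=4, p_3 = 4*83 + 26 = 358, q_3 = 4*16 + 5 = 69.

5/1, 26/5, 83/16, 358/69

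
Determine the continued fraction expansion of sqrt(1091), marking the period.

Write x_i = (sqrt(1091) + m_i)/d_i with (m_0, d_0) = (0, 1). a_0 = floor(sqrt(1091)) = 33, since 33^2 = 1089 <= 1091 < 1156 = 34^2.
Iterate m_{i+1} = d_i*a_i - m_i, d_{i+1} = (1091 - m_{i+1}^2)/d_i, a_{i+1} = floor((a_0 + m_{i+1})/d_{i+1}):
  m_1 = 1*33 - 0 = 33, d_1 = (1091 - 33^2)/1 = 2/1 = 2, a_1 = floor((33 + 33)/2) = 33.
  m_2 = 2*33 - 33 = 33, d_2 = (1091 - 33^2)/2 = 2/2 = 1, a_2 = floor((33 + 33)/1) = 66.
  m_3 = 1*66 - 33 = 33, d_3 = (1091 - 33^2)/1 = 2/1 = 2: (m_3, d_3) = (m_1, d_1) = (33, 2), so from here the quotients repeat a_1, a_2; the period length is 2.
Hence the expansion of sqrt(1091) is a_0 = 33 followed by the repeating block 33, 66 (period 2).

[33; (33, 66)]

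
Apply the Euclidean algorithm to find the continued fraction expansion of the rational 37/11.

[3; 2, 1, 3]

Run the Euclidean algorithm on 37 and 11; the successive quotients are the partial quotients a_0, a_1, ... (each step inverts the fractional part left over by the previous one):
  37 = 3*11 + 4, so a_0 = 3.
  11 = 2*4 + 3, so a_1 = 2.
  4 = 1*3 + 1, so a_2 = 1.
  3 = 3*1 + 0, so a_3 = 3.
The remainder reaches 0 after 4 divisions, so the expansion has 4 partial quotients, read off in order.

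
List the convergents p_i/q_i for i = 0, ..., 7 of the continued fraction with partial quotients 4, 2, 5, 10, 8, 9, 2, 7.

4/1, 9/2, 49/11, 499/112, 4041/907, 36868/8275, 77777/17457, 581307/130474

Using the convergent recurrence p_i = a_i*p_{i-1} + p_{i-2}, q_i = a_i*q_{i-1} + q_{i-2} with p_{-2}=0, p_{-1}=1, q_{-2}=1, q_{-1}=0:
  i=0: a_0=4, p_0 = 4*1 + 0 = 4, q_0 = 4*0 + 1 = 1.
  i=1: a_1=2, p_1 = 2*4 + 1 = 9, q_1 = 2*1 + 0 = 2.
  i=2: a_2=5, p_2 = 5*9 + 4 = 49, q_2 = 5*2 + 1 = 11.
  i=3: a_3=10, p_3 = 10*49 + 9 = 499, q_3 = 10*11 + 2 = 112.
  i=4: a_4=8, p_4 = 8*499 + 49 = 4041, q_4 = 8*112 + 11 = 907.
  i=5: a_5=9, p_5 = 9*4041 + 499 = 36868, q_5 = 9*907 + 112 = 8275.
  i=6: a_6=2, p_6 = 2*36868 + 4041 = 77777, q_6 = 2*8275 + 907 = 17457.
  i=7: a_7=7, p_7 = 7*77777 + 36868 = 581307, q_7 = 7*17457 + 8275 = 130474.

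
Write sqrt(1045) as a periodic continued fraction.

Write x_i = (sqrt(1045) + m_i)/d_i with (m_0, d_0) = (0, 1). a_0 = floor(sqrt(1045)) = 32, since 32^2 = 1024 <= 1045 < 1089 = 33^2.
Iterate m_{i+1} = d_i*a_i - m_i, d_{i+1} = (1045 - m_{i+1}^2)/d_i, a_{i+1} = floor((a_0 + m_{i+1})/d_{i+1}):
  m_1 = 1*32 - 0 = 32, d_1 = (1045 - 32^2)/1 = 21/1 = 21, a_1 = floor((32 + 32)/21) = 3.
  m_2 = 21*3 - 32 = 31, d_2 = (1045 - 31^2)/21 = 84/21 = 4, a_2 = floor((32 + 31)/4) = 15.
  m_3 = 4*15 - 31 = 29, d_3 = (1045 - 29^2)/4 = 204/4 = 51, a_3 = floor((32 + 29)/51) = 1.
  m_4 = 51*1 - 29 = 22, d_4 = (1045 - 22^2)/51 = 561/51 = 11, a_4 = floor((32 + 22)/11) = 4.
  m_5 = 11*4 - 22 = 22, d_5 = (1045 - 22^2)/11 = 561/11 = 51, a_5 = floor((32 + 22)/51) = 1.
  m_6 = 51*1 - 22 = 29, d_6 = (1045 - 29^2)/51 = 204/51 = 4, a_6 = floor((32 + 29)/4) = 15.
  m_7 = 4*15 - 29 = 31, d_7 = (1045 - 31^2)/4 = 84/4 = 21, a_7 = floor((32 + 31)/21) = 3.
  m_8 = 21*3 - 31 = 32, d_8 = (1045 - 32^2)/21 = 21/21 = 1, a_8 = floor((32 + 32)/1) = 64.
  m_9 = 1*64 - 32 = 32, d_9 = (1045 - 32^2)/1 = 21/1 = 21: (m_9, d_9) = (m_1, d_1) = (32, 21), so from here the quotients repeat a_1, ..., a_8; the period length is 8.
Hence the expansion of sqrt(1045) is a_0 = 32 followed by the repeating block 3, 15, 1, 4, 1, 15, 3, 64 (period 8).

[32; (3, 15, 1, 4, 1, 15, 3, 64)]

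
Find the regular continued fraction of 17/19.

Run the Euclidean algorithm on 17 and 19; the successive quotients are the partial quotients a_0, a_1, ... (each step inverts the fractional part left over by the previous one):
  17 = 0*19 + 17, so a_0 = 0.
  19 = 1*17 + 2, so a_1 = 1.
  17 = 8*2 + 1, so a_2 = 8.
  2 = 2*1 + 0, so a_3 = 2.
The remainder reaches 0 after 4 divisions, so the expansion has 4 partial quotients, read off in order.

[0; 1, 8, 2]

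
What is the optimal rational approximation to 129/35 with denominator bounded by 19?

Expand x = 129/35 as a continued fraction with the Euclidean algorithm:
  129 = 3*35 + 24, so a_0 = 3.
  35 = 1*24 + 11, so a_1 = 1.
  24 = 2*11 + 2, so a_2 = 2.
  11 = 5*2 + 1, so a_3 = 5.
  2 = 2*1 + 0, so a_4 = 2.
so x = [3; 1, 2, 5, 2].
Convergents (p_i = a_i*p_{i-1} + p_{i-2}, q_i = a_i*q_{i-1} + q_{i-2} with p_{-2}=0, p_{-1}=1, q_{-2}=1, q_{-1}=0), until the denominator exceeds 19:
  i=0: a_0=3, p_0 = 3*1 + 0 = 3, q_0 = 3*0 + 1 = 1.
  i=1: a_1=1, p_1 = 1*3 + 1 = 4, q_1 = 1*1 + 0 = 1.
  i=2: a_2=2, p_2 = 2*4 + 3 = 11, q_2 = 2*1 + 1 = 3.
  i=3: a_3=5, p_3 = 5*11 + 4 = 59, q_3 = 5*3 + 1 = 16.
  i=4: a_4=2, p_4 = 2*59 + 11 = 129, q_4 = 2*16 + 3 = 35.
q_4 = 35 > 19, so the last convergent with denominator <= 19 is p_3/q_3 = 59/16.
The closest fraction with denominator <= 19 is either p_3/q_3 or the intermediate fraction (k*p_3 + p_2)/(k*q_3 + q_2) with the largest k >= 1 whose denominator stays <= 19; these approach x as k grows, and every other convergent or intermediate fraction in range is farther away.
Largest k: floor((19 - q_2)/q_3) = floor((19 - 3)/16) = 1.
That gives (1*59 + 11)/(1*16 + 3) = 70/19.
Compare the errors: |x - 59/16| = |129*16 - 59*35|/(35*16) = 1/560, and |x - 70/19| = |129*19 - 70*35|/(35*19) = 1/665.
Cross-multiplying, 1*560 = 560 < 665 = 1*665, so 1/665 is smaller: the intermediate fraction 70/19 is closer to x than 59/16.

70/19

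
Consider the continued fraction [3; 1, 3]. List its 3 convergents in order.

Using the convergent recurrence p_i = a_i*p_{i-1} + p_{i-2}, q_i = a_i*q_{i-1} + q_{i-2} with p_{-2}=0, p_{-1}=1, q_{-2}=1, q_{-1}=0:
  i=0: a_0=3, p_0 = 3*1 + 0 = 3, q_0 = 3*0 + 1 = 1.
  i=1: a_1=1, p_1 = 1*3 + 1 = 4, q_1 = 1*1 + 0 = 1.
  i=2: a_2=3, p_2 = 3*4 + 3 = 15, q_2 = 3*1 + 1 = 4.

3/1, 4/1, 15/4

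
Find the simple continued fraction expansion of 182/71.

Run the Euclidean algorithm on 182 and 71; the successive quotients are the partial quotients a_0, a_1, ... (each step inverts the fractional part left over by the previous one):
  182 = 2*71 + 40, so a_0 = 2.
  71 = 1*40 + 31, so a_1 = 1.
  40 = 1*31 + 9, so a_2 = 1.
  31 = 3*9 + 4, so a_3 = 3.
  9 = 2*4 + 1, so a_4 = 2.
  4 = 4*1 + 0, so a_5 = 4.
The remainder reaches 0 after 6 divisions, so the expansion has 6 partial quotients, read off in order.

[2; 1, 1, 3, 2, 4]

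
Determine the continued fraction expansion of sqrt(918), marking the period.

[30; (3, 2, 1, 6, 30, 6, 1, 2, 3, 60)]

Write x_i = (sqrt(918) + m_i)/d_i with (m_0, d_0) = (0, 1). a_0 = floor(sqrt(918)) = 30, since 30^2 = 900 <= 918 < 961 = 31^2.
Iterate m_{i+1} = d_i*a_i - m_i, d_{i+1} = (918 - m_{i+1}^2)/d_i, a_{i+1} = floor((a_0 + m_{i+1})/d_{i+1}):
  m_1 = 1*30 - 0 = 30, d_1 = (918 - 30^2)/1 = 18/1 = 18, a_1 = floor((30 + 30)/18) = 3.
  m_2 = 18*3 - 30 = 24, d_2 = (918 - 24^2)/18 = 342/18 = 19, a_2 = floor((30 + 24)/19) = 2.
  m_3 = 19*2 - 24 = 14, d_3 = (918 - 14^2)/19 = 722/19 = 38, a_3 = floor((30 + 14)/38) = 1.
  m_4 = 38*1 - 14 = 24, d_4 = (918 - 24^2)/38 = 342/38 = 9, a_4 = floor((30 + 24)/9) = 6.
  m_5 = 9*6 - 24 = 30, d_5 = (918 - 30^2)/9 = 18/9 = 2, a_5 = floor((30 + 30)/2) = 30.
  m_6 = 2*30 - 30 = 30, d_6 = (918 - 30^2)/2 = 18/2 = 9, a_6 = floor((30 + 30)/9) = 6.
  m_7 = 9*6 - 30 = 24, d_7 = (918 - 24^2)/9 = 342/9 = 38, a_7 = floor((30 + 24)/38) = 1.
  m_8 = 38*1 - 24 = 14, d_8 = (918 - 14^2)/38 = 722/38 = 19, a_8 = floor((30 + 14)/19) = 2.
  m_9 = 19*2 - 14 = 24, d_9 = (918 - 24^2)/19 = 342/19 = 18, a_9 = floor((30 + 24)/18) = 3.
  m_10 = 18*3 - 24 = 30, d_10 = (918 - 30^2)/18 = 18/18 = 1, a_10 = floor((30 + 30)/1) = 60.
  m_11 = 1*60 - 30 = 30, d_11 = (918 - 30^2)/1 = 18/1 = 18: (m_11, d_11) = (m_1, d_1) = (30, 18), so from here the quotients repeat a_1, ..., a_10; the period length is 10.
Hence the expansion of sqrt(918) is a_0 = 30 followed by the repeating block 3, 2, 1, 6, 30, 6, 1, 2, 3, 60 (period 10).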